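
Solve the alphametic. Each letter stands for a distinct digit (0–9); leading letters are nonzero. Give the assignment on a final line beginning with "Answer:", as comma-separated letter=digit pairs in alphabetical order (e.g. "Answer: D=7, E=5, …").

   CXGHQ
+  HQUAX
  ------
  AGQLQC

Step 1. [col 1: Q + X ≡ C (mod 10)] several values work for Q in column 1 (Q + X ≡ C (mod 10), carry-in 0); try Q=7, so Q=7.
Step 2. [col 1: Q + X ≡ C (mod 10)] no forcing yet in column 1 (carry-in 0); C=6 is free and consistent — try it, so C=6.
Step 3. [col 1: Q + X ≡ C (mod 10)] from column 1 (Q=7, C=6, carry-in 0, digits 6,7 already taken and all letters distinct): X must equal 9, so X=9.
Step 4. [col 2: H + A ≡ Q (mod 10)] several values work for A in column 2 (H + A ≡ Q (mod 10), carry-in 1); try A=1. So A=1.
Step 5. [col 2: H + A ≡ Q (mod 10)] column 2 reads H+A+carry(1)=Q with A=1, Q=7; with digits 1,6,7,9 already taken and all letters distinct, the only value for H is 5. So H=5.
Step 6. [col 3: G + U ≡ L (mod 10)] several values work for L in column 3 (G + U ≡ L (mod 10), carry-in 0); try L=0, so L=0.
Step 7. [col 3: G + U ≡ L (mod 10)] column 3 (G + U ≡ L (mod 10), carry-in 0) doesn't pin G yet; pick G=2 and continue. So G=2.
Step 8. [col 3: G + U ≡ L (mod 10)] column 3: given G=2, L=0, carry-in 0, and digits 0,1,2,5,6,7,9 already taken and all letters distinct, G+U≡L (mod 10) forces U=8. So U=8.

Answer: A=1, C=6, G=2, H=5, L=0, Q=7, U=8, X=9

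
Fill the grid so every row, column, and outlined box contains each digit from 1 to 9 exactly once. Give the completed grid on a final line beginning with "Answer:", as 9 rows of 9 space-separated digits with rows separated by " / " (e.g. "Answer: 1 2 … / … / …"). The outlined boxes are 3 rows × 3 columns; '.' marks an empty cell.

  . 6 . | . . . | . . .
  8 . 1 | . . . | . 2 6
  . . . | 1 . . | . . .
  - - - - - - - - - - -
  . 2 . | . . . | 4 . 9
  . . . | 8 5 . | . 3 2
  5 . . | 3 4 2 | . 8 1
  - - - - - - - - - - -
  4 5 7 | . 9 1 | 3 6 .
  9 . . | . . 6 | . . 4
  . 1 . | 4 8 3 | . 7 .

Step 1. [r4c6∈{7}] only 7 remains possible at r4c6, so r4c6=7.
Step 2. [r8c4∈{2,5,7}] 5 has one home in box 8: r8c4. So r8c4=5.
Step 3. [r5c6∈{9}] nothing but 9 survives at r5c6 ⇒ r5c6=9.
Step 4. [r9c7∈{2,5,9}] 9 has one home in row 9: r9c7 ⇒ r9c7=9.
Step 5. [r3c5∈{2,3,6,7}] row 3 places 6 nowhere but r3c5. So r3c5=6.
Step 6. [r8c7∈{1,2,8}] across col 7, 2 lands solely at r8c7, so r8c7=2.
Step 7. [r1c5∈{2,3,7}] in col 5, 2 fits only at r1c5 ⇒ r1c5=2.
Step 8. [r1c7∈{1,5,7,8}] 1 has one home in col 7: r1c7 ⇒ r1c7=1.
Step 9. [r3c7∈{5,7,8}] across col 7, 8 lands solely at r3c7, so r3c7=8.
Step 10. [r2c7∈{5,7}] r2c7 is the only open cell in col 7 admitting 5, so r2c7=5.
Step 11. [r5c1∈{1,6,7}] r5c1 is the only open cell in row 5 admitting 1 ⇒ r5c1=1.
Step 12. [r2c6∈{4}] r2c6's peers cover all but 4 ⇒ r2c6=4.
Step 13. [r4c3∈{3,6,8}] 8 has one home in row 4: r4c3. So r4c3=8.
Step 14. [r8c3∈{3}] r8c3's peers cover all but 3. So r8c3=3.
Step 15. [r4c1∈{3,6}] across row 4, 3 lands solely at r4c1, so r4c1=3.
Step 16. [r1c1∈{7}] r1c1 is down to just 7, so r1c1=7.
Step 17. [r1c4∈{9}] r1c4's peers cover all but 9 ⇒ r1c4=9.
Step 18. [r2c2∈{3,9}] r2c2 is the only open cell in row 2 admitting 9, so r2c2=9.
Step 19. [r3c1∈{2}] r3c1 is down to just 2 ⇒ r3c1=2.
Step 20. [r1c8∈{4}] r1c8's peers cover all but 4, so r1c8=4.
Step 21. [r6c2∈{7}] only 7 remains possible at r6c2 ⇒ r6c2=7.
Step 22. [r3c6∈{5}] r3c6 is down to just 5, so r3c6=5.
Step 23. [r3c2∈{3,4}] col 2 places 3 nowhere but r3c2 ⇒ r3c2=3.
Step 24. [r6c7∈{6}] only 6 remains possible at r6c7 ⇒ r6c7=6.
Step 25. [r5c3∈{4,6}] 6 has one home in row 5: r5c3. So r5c3=6.
Step 26. [r8c5∈{7}] r8c5 has the single candidate 7, so r8c5=7.
Step 27. [r4c8∈{5}] nothing but 5 survives at r4c8, so r4c8=5.
Step 28. [r9c3∈{2}] r9c3's peers cover all but 2, so r9c3=2.
Step 29. [r7c9∈{8}] r7c9 is down to just 8 ⇒ r7c9=8.
Step 30. [r8c8∈{1}] r8c8 has the single candidate 1 ⇒ r8c8=1.
Step 31. [r9c9∈{5}] r9c9 has the single candidate 5 ⇒ r9c9=5.
Step 32. [r5c2∈{4}] nothing but 4 survives at r5c2 ⇒ r5c2=4.
Step 33. [r3c3∈{4}] r3c3 has the single candidate 4, so r3c3=4.
Step 34. [r1c9∈{3}] r1c9 has the single candidate 3 ⇒ r1c9=3.
Step 35. [r5c7∈{7}] r5c7 is down to just 7, so r5c7=7.
Step 36. [r4c5∈{1}] r4c5 has the single candidate 1 ⇒ r4c5=1.
Step 37. [r3c8∈{9}] r3c8 is down to just 9. So r3c8=9.
Step 38. [r7c4∈{2}] nothing but 2 survives at r7c4 ⇒ r7c4=2.
Step 39. [r6c3∈{9}] nothing but 9 survives at r6c3. So r6c3=9.
Step 40. [r2c5∈{3}] nothing but 3 survives at r2c5. So r2c5=3.
Step 41. [r1c6∈{8}] r1c6's peers cover all but 8 ⇒ r1c6=8.
Step 42. [r1c3∈{5}] r1c3's peers cover all but 5 ⇒ r1c3=5.
Step 43. [r9c1∈{6}] nothing but 6 survives at r9c1. So r9c1=6.
Step 44. [r3c9∈{7}] nothing but 7 survives at r3c9 ⇒ r3c9=7.
Step 45. [r8c2∈{8}] r8c2's peers cover all but 8 ⇒ r8c2=8.
Step 46. [r2c4∈{7}] r2c4's peers cover all but 7, so r2c4=7.
Step 47. [r4c4∈{6}] r4c4's peers cover all but 6, so r4c4=6.

Answer: 7 6 5 9 2 8 1 4 3 / 8 9 1 7 3 4 5 2 6 / 2 3 4 1 6 5 8 9 7 / 3 2 8 6 1 7 4 5 9 / 1 4 6 8 5 9 7 3 2 / 5 7 9 3 4 2 6 8 1 / 4 5 7 2 9 1 3 6 8 / 9 8 3 5 7 6 2 1 4 / 6 1 2 4 8 3 9 7 5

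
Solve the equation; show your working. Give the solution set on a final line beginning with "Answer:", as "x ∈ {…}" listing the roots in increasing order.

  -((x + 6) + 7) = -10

Step 1. [-((x + 6) + 7) = -10] flip signs both sides, so neg: (x + 6) + 7 = 10.
Step 2. [(x + 6) + 7 = 10] subtract 7: x sits inside (… + 7). So sub: x + 6 = 3.
Step 3. [x + 6 = 3] 6 comes off first (subtract 6), so sub: x = -3.

Answer: x ∈ {-3}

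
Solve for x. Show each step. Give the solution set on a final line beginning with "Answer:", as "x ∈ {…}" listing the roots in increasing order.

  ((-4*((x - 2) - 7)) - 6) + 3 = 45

Step 1. [((-4*((x - 2) - 7)) - 6) + 3 = 45] the outer +3 inverts by subtracting 3 ⇒ sub: (-4*((x - 2) - 7)) - 6 = 42.
Step 2. [(-4*((x - 2) - 7)) - 6 = 42] the outer -6 inverts by adding 6, so sub: -4*((x - 2) - 7) = 48.
Step 3. [-4*((x - 2) - 7) = 48] -4·(inner) — divide through by -4 ⇒ div: (x - 2) - 7 = -12.
Step 4. [(x - 2) - 7 = -12] 7 comes off first (add 7) ⇒ sub: x - 2 = -5.
Step 5. [x - 2 = -5] -2 is outermost — add 2 both sides ⇒ sub: x = -3.

Answer: x ∈ {-3}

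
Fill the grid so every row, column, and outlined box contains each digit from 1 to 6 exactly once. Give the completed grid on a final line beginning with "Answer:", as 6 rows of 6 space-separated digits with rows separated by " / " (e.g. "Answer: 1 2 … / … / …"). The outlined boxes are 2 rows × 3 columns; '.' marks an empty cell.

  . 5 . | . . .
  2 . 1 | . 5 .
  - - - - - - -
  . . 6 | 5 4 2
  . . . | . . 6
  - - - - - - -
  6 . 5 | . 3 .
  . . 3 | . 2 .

Step 1. [r1c3∈{4}] r1c3's peers cover all but 4. So r1c3=4.
Step 2. [r1c1∈{3}] only 3 remains possible at r1c1 ⇒ r1c1=3.
Step 3. [r6c4∈{1,4,6}] in row 6, 6 fits only at r6c4. So r6c4=6.
Step 4. [r1c6∈{1}] nothing but 1 survives at r1c6, so r1c6=1.
Step 5. [r5c6∈{4}] r5c6's peers cover all but 4. So r5c6=4.
Step 6. [r3c1∈{1}] r3c1 is down to just 1. So r3c1=1.
Step 7. [r4c4∈{1,3}] r4c4 is the only open cell in box 4 admitting 3. So r4c4=3.
Step 8. [r6c1∈{4}] r6c1's peers cover all but 4. So r6c1=4.
Step 9. [r5c2∈{1,2}] across row 5, 2 lands solely at r5c2, so r5c2=2.
Step 10. [r2c2∈{6}] r2c2 has the single candidate 6. So r2c2=6.
Step 11. [r6c2∈{1}] r6c2's peers cover all but 1. So r6c2=1.
Step 12. [r1c4∈{2}] r1c4 is down to just 2 ⇒ r1c4=2.
Step 13. [r4c2∈{4}] r4c2 has the single candidate 4. So r4c2=4.
Step 14. [r5c4∈{1}] r5c4's peers cover all but 1 ⇒ r5c4=1.
Step 15. [r4c5∈{1}] nothing but 1 survives at r4c5 ⇒ r4c5=1.
Step 16. [r4c3∈{2}] only 2 remains possible at r4c3, so r4c3=2.
Step 17. [r6c6∈{5}] r6c6 has the single candidate 5 ⇒ r6c6=5.
Step 18. [r2c6∈{3}] r2c6's peers cover all but 3, so r2c6=3.
Step 19. [r2c4∈{4}] r2c4's peers cover all but 4. So r2c4=4.
Step 20. [r4c1∈{5}] only 5 remains possible at r4c1, so r4c1=5.
Step 21. [r1c5∈{6}] r1c5 has the single candidate 6 ⇒ r1c5=6.
Step 22. [r3c2∈{3}] nothing but 3 survives at r3c2. So r3c2=3.

Answer: 3 5 4 2 6 1 / 2 6 1 4 5 3 / 1 3 6 5 4 2 / 5 4 2 3 1 6 / 6 2 5 1 3 4 / 4 1 3 6 2 5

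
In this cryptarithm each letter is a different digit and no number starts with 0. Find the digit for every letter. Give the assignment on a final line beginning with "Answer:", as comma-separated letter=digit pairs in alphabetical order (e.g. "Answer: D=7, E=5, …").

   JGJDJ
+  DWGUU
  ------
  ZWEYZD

Step 1. [col 1: J + U ≡ D (mod 10)] D=7 is one option consistent with column 1 (J + U ≡ D (mod 10), carry-in 0) — take it, so D=7.
Step 2. [Z] the sum has 6 digits but both addends have 5; that extra leading digit Z is the final carry, namely 1 ⇒ Z=1.
Step 3. [col 1: J + U ≡ D (mod 10)] column 1 (J + U ≡ D (mod 10), carry-in 0) doesn't pin J yet; pick J=3 and continue. So J=3.
Step 4. [col 1: J + U ≡ D (mod 10)] in column 1 we have J+U≡D with carry-in 0; given J=3, D=7 and digits 1,3,7 already taken and all letters distinct, that pins U to 4, so U=4.
Step 5. [col 3: J + G ≡ Y (mod 10)] G=8 is one option consistent with column 3 (J + G ≡ Y (mod 10), carry-in 1) — take it, so G=8.
Step 6. [col 3: J + G ≡ Y (mod 10)] column 3 reads J+G+carry(1)=Y with J=3, G=8; with digits 1,3,4,7,8 already taken and all letters distinct, the only value for Y is 2. So Y=2.
Step 7. [col 4: G + W ≡ E (mod 10)] several values work for W in column 4 (G + W ≡ E (mod 10), carry-in 1); try W=0 ⇒ W=0.
Step 8. [col 4: G + W ≡ E (mod 10)] in column 4 we have G+W≡E with carry-in 1; given G=8, W=0 and digits 0,1,2,3,4,7,8 already taken and all letters distinct, that pins E to 9, so E=9.

Answer: D=7, E=9, G=8, J=3, U=4, W=0, Y=2, Z=1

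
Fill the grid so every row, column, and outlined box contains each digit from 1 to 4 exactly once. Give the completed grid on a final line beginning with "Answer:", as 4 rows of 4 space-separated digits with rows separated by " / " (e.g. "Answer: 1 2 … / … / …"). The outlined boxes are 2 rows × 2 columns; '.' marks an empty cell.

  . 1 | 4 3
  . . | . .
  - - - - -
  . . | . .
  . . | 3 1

Step 1. [r2c4∈{2}] r2c4 is down to just 2, so r2c4=2.
Step 2. [r3c1∈{1,2,3,4}] in row 3, 1 fits only at r3c1. So r3c1=1.
Step 3. [r3c2∈{2,3,4}] r3c2 is the only open cell in row 3 admitting 3, so r3c2=3.
Step 4. [r2c2∈{4}] r2c2 has the single candidate 4. So r2c2=4.
Step 5. [r1c1∈{2}] only 2 remains possible at r1c1. So r1c1=2.
Step 6. [r3c3∈{2}] nothing but 2 survives at r3c3 ⇒ r3c3=2.
Step 7. [r4c2∈{2}] r4c2 has the single candidate 2. So r4c2=2.
Step 8. [r4c1∈{4}] r4c1 is down to just 4. So r4c1=4.
Step 9. [r2c1∈{3}] r2c1 has the single candidate 3 ⇒ r2c1=3.
Step 10. [r2c3∈{1}] r2c3's peers cover all but 1. So r2c3=1.
Step 11. [r3c4∈{4}] r3c4 has the single candidate 4 ⇒ r3c4=4.

Answer: 2 1 4 3 / 3 4 1 2 / 1 3 2 4 / 4 2 3 1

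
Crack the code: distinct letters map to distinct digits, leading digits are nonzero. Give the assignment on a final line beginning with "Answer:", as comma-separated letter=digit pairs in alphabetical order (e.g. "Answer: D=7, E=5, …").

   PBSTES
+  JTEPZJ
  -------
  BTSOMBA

Step 1. [col 1: S + J ≡ A (mod 10)] several values work for J in column 1 (S + J ≡ A (mod 10), carry-in 0); try J=7, so J=7.
Step 2. [B] adding two 6-digit numbers gives at most 6+1 digits, and here it does — B is that final carry and must be 1. So B=1.
Step 3. [col 1: S + J ≡ A (mod 10)] A=0 is one option consistent with column 1 (S + J ≡ A (mod 10), carry-in 0) — take it ⇒ A=0.
Step 4. [col 1: S + J ≡ A (mod 10)] column 1 reads S+J+carry(0)=A with J=7, A=0; with digits 0,1,7 already taken and all letters distinct, the only value for S is 3. So S=3.
Step 5. [col 2: E + Z ≡ B (mod 10)] several values work for Z in column 2 (E + Z ≡ B (mod 10), carry-in 1); try Z=4 ⇒ Z=4.
Step 6. [col 2: E + Z ≡ B (mod 10)] in column 2 we have E+Z≡B with carry-in 1; given Z=4, B=1 and digits 0,1,3,4,7 already taken and all letters distinct, that pins E to 6 ⇒ E=6.
Step 7. [col 3: T + P ≡ M (mod 10)] column 3 reads T+P+carry(1)=M with nothing yet; with digits 0,1,3,4,6,7 already taken and all letters distinct, the only value for M is 8 ⇒ M=8.
Step 8. [col 3: T + P ≡ M (mod 10)] column 3 (T + P ≡ M (mod 10), carry-in 1) doesn't pin P yet; pick P=5 and continue ⇒ P=5.
Step 9. [col 3: T + P ≡ M (mod 10)] column 3 reads T+P+carry(1)=M with P=5, M=8; with digits 0,1,3,4,5,6,7,8 already taken and all letters distinct, the only value for T is 2, so T=2.
Step 10. [col 4: S + E ≡ O (mod 10)] column 4 reads S+E+carry(0)=O with S=3, E=6; with digits 0,1,2,3,4,5,6,7,8 already taken and all letters distinct, the only value for O is 9. So O=9.

Answer: A=0, B=1, E=6, J=7, M=8, O=9, P=5, S=3, T=2, Z=4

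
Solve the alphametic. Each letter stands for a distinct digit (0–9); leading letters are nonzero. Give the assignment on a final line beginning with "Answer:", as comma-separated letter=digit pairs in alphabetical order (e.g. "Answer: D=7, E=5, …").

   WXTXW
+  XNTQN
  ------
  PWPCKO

Step 1. [col 1: W + N ≡ O (mod 10)] W=6 is one option consistent with column 1 (W + N ≡ O (mod 10), carry-in 0) — take it, so W=6.
Step 2. [col 1: W + N ≡ O (mod 10)] column 1 (W + N ≡ O (mod 10), carry-in 0) doesn't pin O yet; pick O=8 and continue ⇒ O=8.
Step 3. [col 1: W + N ≡ O (mod 10)] from column 1 (W=6, O=8, carry-in 0, digits 6,8 already taken and all letters distinct): N must equal 2 ⇒ N=2.
Step 4. [col 2: X + Q ≡ K (mod 10)] no forcing yet in column 2 (carry-in 0); K=4 is free and consistent — try it ⇒ K=4.
Step 5. [col 2: X + Q ≡ K (mod 10)] several values work for Q in column 2 (X + Q ≡ K (mod 10), carry-in 0); try Q=5. So Q=5.
Step 6. [col 2: X + Q ≡ K (mod 10)] column 2: given Q=5, K=4, carry-in 0, and digits 2,4,5,6,8 already taken and all letters distinct, X+Q≡K (mod 10) forces X=9, so X=9.
Step 7. [col 3: T + T ≡ C (mod 10)] T=3 is one option consistent with column 3 (T + T ≡ C (mod 10), carry-in 1) — take it. So T=3.
Step 8. [col 3: T + T ≡ C (mod 10)] from column 3 (T=3, carry-in 1, digits 2,3,4,5,6,8,9 already taken and all letters distinct): C must equal 7. So C=7.
Step 9. [col 4: X + N ≡ P (mod 10)] column 4 reads X+N+carry(0)=P with X=9, N=2; with digits 2,3,4,5,6,7,8,9 already taken and all letters distinct, the only value for P is 1 ⇒ P=1.

Answer: C=7, K=4, N=2, O=8, P=1, Q=5, T=3, W=6, X=9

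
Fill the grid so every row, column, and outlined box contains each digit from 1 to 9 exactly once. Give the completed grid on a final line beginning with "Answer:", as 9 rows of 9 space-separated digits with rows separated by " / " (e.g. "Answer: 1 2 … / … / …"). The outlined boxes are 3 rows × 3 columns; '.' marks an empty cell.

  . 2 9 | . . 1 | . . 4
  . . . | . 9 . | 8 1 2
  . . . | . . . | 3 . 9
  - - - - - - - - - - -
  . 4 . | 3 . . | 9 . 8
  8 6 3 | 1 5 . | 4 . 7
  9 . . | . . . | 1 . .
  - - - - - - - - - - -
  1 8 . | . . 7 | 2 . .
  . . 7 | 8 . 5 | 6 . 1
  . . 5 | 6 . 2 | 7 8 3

Step 1. [r1c5∈{3,6,7,8}] 8 has one home in row 1: r1c5. So r1c5=8.
Step 2. [r4c6∈{6}] nothing but 6 survives at r4c6. So r4c6=6.
Step 3. [r3c6∈{4}] r3c6 is down to just 4. So r3c6=4.
Step 4. [r1c1∈{3,5,6,7}] row 1 places 3 nowhere but r1c1, so r1c1=3.
Step 5. [r6c3∈{2}] r6c3's peers cover all but 2. So r6c3=2.
Step 6. [r3c5∈{2,6,7}] across col 5, 6 lands solely at r3c5. So r3c5=6.
Step 7. [r9c1∈{4}] nothing but 4 survives at r9c1 ⇒ r9c1=4.
Step 8. [r1c7∈{5}] r1c7 has the single candidate 5, so r1c7=5.
Step 9. [r3c8∈{7}] r3c8 is down to just 7 ⇒ r3c8=7.
Step 10. [r3c1∈{5}] only 5 remains possible at r3c1 ⇒ r3c1=5.
Step 11. [r4c8∈{2,5}] across row 4, 5 lands solely at r4c8 ⇒ r4c8=5.
Step 12. [r2c2∈{7}] r2c2 is down to just 7. So r2c2=7.
Step 13. [r8c2∈{3,9}] 3 has one home in col 2: r8c2 ⇒ r8c2=3.
Step 14. [r8c5∈{4}] r8c5 has the single candidate 4, so r8c5=4.
Step 15. [r6c5∈{7}] r6c5's peers cover all but 7 ⇒ r6c5=7.
Step 16. [r3c3∈{1,8}] across row 3, 8 lands solely at r3c3 ⇒ r3c3=8.
Step 17. [r1c8∈{6}] r1c8's peers cover all but 6, so r1c8=6.
Step 18. [r7c3∈{6}] r7c3's peers cover all but 6, so r7c3=6.
Step 19. [r8c8∈{9}] r8c8 has the single candidate 9, so r8c8=9.
Step 20. [r6c2∈{5}] only 5 remains possible at r6c2. So r6c2=5.
Step 21. [r7c5∈{3}] nothing but 3 survives at r7c5, so r7c5=3.
Step 22. [r8c1∈{2}] only 2 remains possible at r8c1 ⇒ r8c1=2.
Step 23. [r6c6∈{8}] r6c6's peers cover all but 8 ⇒ r6c6=8.
Step 24. [r9c5∈{1}] r9c5 is down to just 1 ⇒ r9c5=1.
Step 25. [r9c2∈{9}] only 9 remains possible at r9c2, so r9c2=9.
Step 26. [r4c5∈{2}] r4c5's peers cover all but 2. So r4c5=2.
Step 27. [r5c8∈{2}] r5c8's peers cover all but 2, so r5c8=2.
Step 28. [r2c4∈{5}] r2c4 is down to just 5. So r2c4=5.
Step 29. [r5c6∈{9}] r5c6 has the single candidate 9 ⇒ r5c6=9.
Step 30. [r4c3∈{1}] only 1 remains possible at r4c3 ⇒ r4c3=1.
Step 31. [r3c4∈{2}] r3c4 is down to just 2 ⇒ r3c4=2.
Step 32. [r4c1∈{7}] r4c1 has the single candidate 7. So r4c1=7.
Step 33. [r6c8∈{3}] r6c8's peers cover all but 3, so r6c8=3.
Step 34. [r7c4∈{9}] r7c4's peers cover all but 9. So r7c4=9.
Step 35. [r2c3∈{4}] r2c3's peers cover all but 4, so r2c3=4.
Step 36. [r1c4∈{7}] only 7 remains possible at r1c4. So r1c4=7.
Step 37. [r6c9∈{6}] nothing but 6 survives at r6c9 ⇒ r6c9=6.
Step 38. [r7c8∈{4}] r7c8's peers cover all but 4. So r7c8=4.
Step 39. [r2c1∈{6}] r2c1 is down to just 6. So r2c1=6.
Step 40. [r3c2∈{1}] r3c2 is down to just 1 ⇒ r3c2=1.
Step 41. [r6c4∈{4}] nothing but 4 survives at r6c4 ⇒ r6c4=4.
Step 42. [r7c9∈{5}] r7c9 has the single candidate 5 ⇒ r7c9=5.
Step 43. [r2c6∈{3}] nothing but 3 survives at r2c6. So r2c6=3.

Answer: 3 2 9 7 8 1 5 6 4 / 6 7 4 5 9 3 8 1 2 / 5 1 8 2 6 4 3 7 9 / 7 4 1 3 2 6 9 5 8 / 8 6 3 1 5 9 4 2 7 / 9 5 2 4 7 8 1 3 6 / 1 8 6 9 3 7 2 4 5 / 2 3 7 8 4 5 6 9 1 / 4 9 5 6 1 2 7 8 3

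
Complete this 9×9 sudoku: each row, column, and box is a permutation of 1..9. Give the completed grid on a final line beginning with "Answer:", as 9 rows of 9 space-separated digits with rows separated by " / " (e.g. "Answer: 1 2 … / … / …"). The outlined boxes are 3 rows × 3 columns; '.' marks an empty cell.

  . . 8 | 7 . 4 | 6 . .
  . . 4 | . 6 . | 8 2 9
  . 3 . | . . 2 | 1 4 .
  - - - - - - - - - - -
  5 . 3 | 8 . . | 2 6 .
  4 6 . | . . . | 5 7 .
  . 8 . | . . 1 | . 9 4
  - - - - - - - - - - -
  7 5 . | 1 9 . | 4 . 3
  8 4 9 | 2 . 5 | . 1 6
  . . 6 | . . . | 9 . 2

Step 1. [r8c5∈{3,7}] across row 8, 3 lands solely at r8c5, so r8c5=3.
Step 2. [r2c4∈{3,5}] row 2 places 5 nowhere but r2c4, so r2c4=5.
Step 3. [r4c2∈{1,7,9}] box 4 places 9 nowhere but r4c2. So r4c2=9.
Step 4. [r2c1∈{1}] r2c1 is down to just 1. So r2c1=1.
Step 5. [r6c1∈{2}] r6c1 is down to just 2. So r6c1=2.
Step 6. [r4c6∈{7}] r4c6 has the single candidate 7 ⇒ r4c6=7.
Step 7. [r9c6∈{8}] r9c6's peers cover all but 8. So r9c6=8.
Step 8. [r5c6∈{3,9}] r5c6 is the only open cell in col 6 admitting 9 ⇒ r5c6=9.
Step 9. [r3c9∈{5,7}] 7 has one home in col 9: r3c9. So r3c9=7.
Step 10. [r4c9∈{1}] r4c9's peers cover all but 1. So r4c9=1.
Step 11. [r5c4∈{3}] only 3 remains possible at r5c4 ⇒ r5c4=3.
Step 12. [r3c4∈{9}] only 9 remains possible at r3c4, so r3c4=9.
Step 13. [r9c8∈{5}] only 5 remains possible at r9c8, so r9c8=5.
Step 14. [r9c5∈{4,7}] across row 9, 7 lands solely at r9c5 ⇒ r9c5=7.
Step 15. [r4c5∈{4}] r4c5 has the single candidate 4, so r4c5=4.
Step 16. [r2c2∈{7}] r2c2 has the single candidate 7, so r2c2=7.
Step 17. [r6c5∈{5}] only 5 remains possible at r6c5 ⇒ r6c5=5.
Step 18. [r7c3∈{2}] nothing but 2 survives at r7c3 ⇒ r7c3=2.
Step 19. [r3c1∈{6}] nothing but 6 survives at r3c1, so r3c1=6.
Step 20. [r5c5∈{2}] r5c5's peers cover all but 2, so r5c5=2.
Step 21. [r9c2∈{1}] r9c2 is down to just 1. So r9c2=1.
Step 22. [r1c1∈{9}] r1c1 is down to just 9. So r1c1=9.
Step 23. [r1c2∈{2}] r1c2 has the single candidate 2, so r1c2=2.
Step 24. [r1c8∈{3}] r1c8 has the single candidate 3. So r1c8=3.
Step 25. [r6c7∈{3}] nothing but 3 survives at r6c7. So r6c7=3.
Step 26. [r6c4∈{6}] nothing but 6 survives at r6c4, so r6c4=6.
Step 27. [r6c3∈{7}] r6c3's peers cover all but 7 ⇒ r6c3=7.
Step 28. [r9c1∈{3}] r9c1's peers cover all but 3. So r9c1=3.
Step 29. [r7c6∈{6}] r7c6 is down to just 6 ⇒ r7c6=6.
Step 30. [r3c3∈{5}] r3c3 has the single candidate 5. So r3c3=5.
Step 31. [r1c5∈{1}] r1c5 has the single candidate 1, so r1c5=1.
Step 32. [r2c6∈{3}] r2c6's peers cover all but 3. So r2c6=3.
Step 33. [r8c7∈{7}] r8c7 has the single candidate 7, so r8c7=7.
Step 34. [r5c3∈{1}] r5c3 is down to just 1, so r5c3=1.
Step 35. [r7c8∈{8}] only 8 remains possible at r7c8. So r7c8=8.
Step 36. [r9c4∈{4}] r9c4's peers cover all but 4, so r9c4=4.
Step 37. [r5c9∈{8}] r5c9 has the single candidate 8 ⇒ r5c9=8.
Step 38. [r1c9∈{5}] only 5 remains possible at r1c9 ⇒ r1c9=5.
Step 39. [r3c5∈{8}] r3c5's peers cover all but 8. So r3c5=8.

Answer: 9 2 8 7 1 4 6 3 5 / 1 7 4 5 6 3 8 2 9 / 6 3 5 9 8 2 1 4 7 / 5 9 3 8 4 7 2 6 1 / 4 6 1 3 2 9 5 7 8 / 2 8 7 6 5 1 3 9 4 / 7 5 2 1 9 6 4 8 3 / 8 4 9 2 3 5 7 1 6 / 3 1 6 4 7 8 9 5 2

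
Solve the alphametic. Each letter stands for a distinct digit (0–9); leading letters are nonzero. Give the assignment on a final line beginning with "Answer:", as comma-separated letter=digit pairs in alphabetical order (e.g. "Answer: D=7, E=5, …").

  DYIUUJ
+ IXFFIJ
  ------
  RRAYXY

Step 1. [col 1: J + J ≡ Y (mod 10)] column 1 (J + J ≡ Y (mod 10), carry-in 0) doesn't pin Y yet; pick Y=8 and continue, so Y=8.
Step 2. [col 1: J + J ≡ Y (mod 10)] J=9 is one option consistent with column 1 (J + J ≡ Y (mod 10), carry-in 0) — take it. So J=9.
Step 3. [col 2: U + I ≡ X (mod 10)] column 2 (U + I ≡ X (mod 10), carry-in 1) doesn't pin I yet; pick I=2 and continue ⇒ I=2.
Step 4. [col 2: U + I ≡ X (mod 10)] column 2 (U + I ≡ X (mod 10), carry-in 1) doesn't pin U yet; pick U=3 and continue. So U=3.
Step 5. [col 2: U + I ≡ X (mod 10)] from column 2 (U=3, I=2, carry-in 1, digits 2,3,8,9 already taken and all letters distinct): X must equal 6. So X=6.
Step 6. [col 3: U + F ≡ Y (mod 10)] in column 3 we have U+F≡Y with carry-in 0; given U=3, Y=8 and digits 2,3,6,8,9 already taken and all letters distinct, that pins F to 5 ⇒ F=5.
Step 7. [col 4: I + F ≡ A (mod 10)] in column 4 we have I+F≡A with carry-in 0; given I=2, F=5 and digits 2,3,5,6,8,9 already taken and all letters distinct, that pins A to 7 ⇒ A=7.
Step 8. [col 5: Y + X ≡ R (mod 10)] from column 5 (Y=8, X=6, carry-in 0, digits 2,3,5,6,7,8,9 already taken and all letters distinct): R must equal 4 ⇒ R=4.
Step 9. [col 6: D + I ≡ R (mod 10)] column 6 reads D+I+carry(1)=R with I=2, R=4; with digits 2,3,4,5,6,7,8,9 already taken and all letters distinct, the only value for D is 1. So D=1.

Answer: A=7, D=1, F=5, I=2, J=9, R=4, U=3, X=6, Y=8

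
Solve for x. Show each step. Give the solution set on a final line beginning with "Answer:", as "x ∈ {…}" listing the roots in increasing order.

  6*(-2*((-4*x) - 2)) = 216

Step 1. [6*(-2*((-4*x) - 2)) = 216] 6·(inner) — divide through by 6. So div: -2*((-4*x) - 2) = 36.
Step 2. [-2*((-4*x) - 2) = 36] -2·(inner) — divide through by -2 ⇒ div: (-4*x) - 2 = -18.
Step 3. [(-4*x) - 2 = -18] peel the -2: add 2 from each side. So sub: -4*x = -16.
Step 4. [-4*x = -16] -4·(inner) — divide through by -4 ⇒ div: x = 4.

Answer: x ∈ {4}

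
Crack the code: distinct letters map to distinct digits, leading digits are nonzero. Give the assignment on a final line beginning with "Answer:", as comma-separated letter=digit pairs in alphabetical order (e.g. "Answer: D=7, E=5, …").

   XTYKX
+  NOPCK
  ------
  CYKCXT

Step 1. [col 1: X + K ≡ T (mod 10)] several values work for T in column 1 (X + K ≡ T (mod 10), carry-in 0); try T=6. So T=6.
Step 2. [C] adding two 5-digit numbers gives at most 5+1 digits, and here it does — C is that final carry and must be 1, so C=1.
Step 3. [col 1: X + K ≡ T (mod 10)] several values work for K in column 1 (X + K ≡ T (mod 10), carry-in 0); try K=7 ⇒ K=7.
Step 4. [col 1: X + K ≡ T (mod 10)] in column 1 we have X+K≡T with carry-in 0; given K=7, T=6 and digits 1,6,7 already taken and all letters distinct, that pins X to 9. So X=9.
Step 5. [col 3: Y + P ≡ C (mod 10)] column 3 (Y + P ≡ C (mod 10), carry-in 0) doesn't pin Y yet; pick Y=3 and continue ⇒ Y=3.
Step 6. [col 3: Y + P ≡ C (mod 10)] column 3 reads Y+P+carry(0)=C with Y=3, C=1; with digits 1,3,6,7,9 already taken and all letters distinct, the only value for P is 8. So P=8.
Step 7. [col 4: T + O ≡ K (mod 10)] column 4 reads T+O+carry(1)=K with T=6, K=7; with digits 1,3,6,7,8,9 already taken and all letters distinct, the only value for O is 0 ⇒ O=0.
Step 8. [col 5: X + N ≡ Y (mod 10)] from column 5 (X=9, Y=3, carry-in 0, digits 0,1,3,6,7,8,9 already taken and all letters distinct): N must equal 4. So N=4.

Answer: C=1, K=7, N=4, O=0, P=8, T=6, X=9, Y=3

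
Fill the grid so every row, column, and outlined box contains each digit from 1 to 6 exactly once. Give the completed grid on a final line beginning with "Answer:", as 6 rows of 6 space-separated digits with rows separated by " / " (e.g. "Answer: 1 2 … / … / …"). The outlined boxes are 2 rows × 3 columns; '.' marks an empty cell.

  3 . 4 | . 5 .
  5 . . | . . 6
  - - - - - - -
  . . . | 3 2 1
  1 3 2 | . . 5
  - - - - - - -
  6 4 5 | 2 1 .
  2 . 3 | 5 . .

Step 1. [r1c2∈{1,2,6}] row 1 places 6 nowhere but r1c2, so r1c2=6.
Step 2. [r6c5∈{4,6}] row 6 places 6 nowhere but r6c5 ⇒ r6c5=6.
Step 3. [r2c3∈{1}] r2c3 has the single candidate 1, so r2c3=1.
Step 4. [r2c4∈{4}] only 4 remains possible at r2c4. So r2c4=4.
Step 5. [r6c6∈{4}] r6c6 has the single candidate 4 ⇒ r6c6=4.
Step 6. [r5c6∈{3}] nothing but 3 survives at r5c6 ⇒ r5c6=3.
Step 7. [r3c1∈{4}] r3c1 has the single candidate 4 ⇒ r3c1=4.
Step 8. [r2c2∈{2}] r2c2 is down to just 2. So r2c2=2.
Step 9. [r2c5∈{3}] only 3 remains possible at r2c5, so r2c5=3.
Step 10. [r4c4∈{6}] r4c4 is down to just 6 ⇒ r4c4=6.
Step 11. [r3c2∈{5}] r3c2 is down to just 5, so r3c2=5.
Step 12. [r1c6∈{2}] r1c6 is down to just 2 ⇒ r1c6=2.
Step 13. [r3c3∈{6}] nothing but 6 survives at r3c3. So r3c3=6.
Step 14. [r6c2∈{1}] r6c2's peers cover all but 1. So r6c2=1.
Step 15. [r1c4∈{1}] r1c4 is down to just 1. So r1c4=1.
Step 16. [r4c5∈{4}] only 4 remains possible at r4c5 ⇒ r4c5=4.

Answer: 3 6 4 1 5 2 / 5 2 1 4 3 6 / 4 5 6 3 2 1 / 1 3 2 6 4 5 / 6 4 5 2 1 3 / 2 1 3 5 6 4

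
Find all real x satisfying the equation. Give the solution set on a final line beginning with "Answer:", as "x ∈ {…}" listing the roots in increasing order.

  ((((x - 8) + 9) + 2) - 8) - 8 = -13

Step 1. [((((x - 8) + 9) + 2) - 8) - 8 = -13] -8 is outermost — add 8 both sides ⇒ sub: (((x - 8) + 9) + 2) - 8 = -5.
Step 2. [(((x - 8) + 9) + 2) - 8 = -5] -8 is outermost — add 8 both sides ⇒ sub: ((x - 8) + 9) + 2 = 3.
Step 3. [((x - 8) + 9) + 2 = 3] the outer +2 inverts by subtracting 2, so sub: (x - 8) + 9 = 1.
Step 4. [(x - 8) + 9 = 1] +9 is outermost — subtract 9 both sides ⇒ sub: x - 8 = -8.
Step 5. [x - 8 = -8] peel the -8: add 8 from each side. So sub: x = 0.

Answer: x ∈ {0}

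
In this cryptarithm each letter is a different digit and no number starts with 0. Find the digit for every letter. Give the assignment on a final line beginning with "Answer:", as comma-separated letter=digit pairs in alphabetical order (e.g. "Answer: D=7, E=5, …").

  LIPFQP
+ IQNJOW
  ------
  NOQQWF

Step 1. [col 1: P + W ≡ F (mod 10)] several values work for W in column 1 (P + W ≡ F (mod 10), carry-in 0); try W=1. So W=1.
Step 2. [col 1: P + W ≡ F (mod 10)] several values work for P in column 1 (P + W ≡ F (mod 10), carry-in 0); try P=9. So P=9.
Step 3. [col 1: P + W ≡ F (mod 10)] column 1: given P=9, W=1, carry-in 0, and digits 1,9 already taken and all letters distinct, P+W≡F (mod 10) forces F=0 ⇒ F=0.
Step 4. [col 2: Q + O ≡ W (mod 10)] several values work for Q in column 2 (Q + O ≡ W (mod 10), carry-in 1); try Q=7 ⇒ Q=7.
Step 5. [col 2: Q + O ≡ W (mod 10)] in column 2 we have Q+O≡W with carry-in 1; given Q=7, W=1 and digits 0,1,7,9 already taken and all letters distinct, that pins O to 3, so O=3.
Step 6. [col 3: F + J ≡ Q (mod 10)] in column 3 we have F+J≡Q with carry-in 1; given F=0, Q=7 and digits 0,1,3,7,9 already taken and all letters distinct, that pins J to 6 ⇒ J=6.
Step 7. [col 4: P + N ≡ Q (mod 10)] column 4 reads P+N+carry(0)=Q with P=9, Q=7; with digits 0,1,3,6,7,9 already taken and all letters distinct, the only value for N is 8, so N=8.
Step 8. [col 5: I + Q ≡ O (mod 10)] in column 5 we have I+Q≡O with carry-in 1; given Q=7, O=3 and digits 0,1,3,6,7,8,9 already taken and all letters distinct, that pins I to 5, so I=5.
Step 9. [col 6: L + I ≡ N (mod 10)] column 6 reads L+I+carry(1)=N with I=5, N=8; with digits 0,1,3,5,6,7,8,9 already taken and all letters distinct, the only value for L is 2. So L=2.

Answer: F=0, I=5, J=6, L=2, N=8, O=3, P=9, Q=7, W=1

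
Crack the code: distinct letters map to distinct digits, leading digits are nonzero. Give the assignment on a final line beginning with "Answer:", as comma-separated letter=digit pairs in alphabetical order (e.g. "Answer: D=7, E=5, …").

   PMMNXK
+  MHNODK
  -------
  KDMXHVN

Step 1. [col 1: K + K ≡ N (mod 10)] column 1 (K + K ≡ N (mod 10), carry-in 0) doesn't pin K yet; pick K=1 and continue. So K=1.
Step 2. [col 1: K + K ≡ N (mod 10)] from column 1 (K=1, carry-in 0, digits 1 already taken and all letters distinct): N must equal 2. So N=2.
Step 3. [col 2: X + D ≡ V (mod 10)] column 2 (X + D ≡ V (mod 10), carry-in 0) doesn't pin V yet; pick V=3 and continue, so V=3.
Step 4. [col 2: X + D ≡ V (mod 10)] several values work for X in column 2 (X + D ≡ V (mod 10), carry-in 0); try X=9, so X=9.
Step 5. [col 2: X + D ≡ V (mod 10)] in column 2 we have X+D≡V with carry-in 0; given X=9, V=3 and digits 1,2,3,9 already taken and all letters distinct, that pins D to 4, so D=4.
Step 6. [col 3: N + O ≡ H (mod 10)] several values work for H in column 3 (N + O ≡ H (mod 10), carry-in 1); try H=0, so H=0.
Step 7. [col 3: N + O ≡ H (mod 10)] column 3 reads N+O+carry(1)=H with N=2, H=0; with digits 0,1,2,3,4,9 already taken and all letters distinct, the only value for O is 7. So O=7.
Step 8. [col 4: M + N ≡ X (mod 10)] column 4 reads M+N+carry(1)=X with N=2, X=9; with digits 0,1,2,3,4,7,9 already taken and all letters distinct, the only value for M is 6. So M=6.
Step 9. [col 6: P + M ≡ D (mod 10)] from column 6 (M=6, D=4, carry-in 0, digits 0,1,2,3,4,6,7,9 already taken and all letters distinct): P must equal 8 ⇒ P=8.

Answer: D=4, H=0, K=1, M=6, N=2, O=7, P=8, V=3, X=9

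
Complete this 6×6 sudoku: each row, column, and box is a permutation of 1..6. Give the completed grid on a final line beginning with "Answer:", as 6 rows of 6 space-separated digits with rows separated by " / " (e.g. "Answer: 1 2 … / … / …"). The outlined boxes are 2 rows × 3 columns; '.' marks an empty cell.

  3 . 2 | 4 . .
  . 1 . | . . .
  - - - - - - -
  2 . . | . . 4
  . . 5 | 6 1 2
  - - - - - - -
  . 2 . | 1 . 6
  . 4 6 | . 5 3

Step 1. [r2c1∈{4,5,6}] r2c1 is the only open cell in col 1 admitting 6, so r2c1=6.
Step 2. [r3c5∈{3}] only 3 remains possible at r3c5. So r3c5=3.
Step 3. [r2c6∈{5}] only 5 remains possible at r2c6 ⇒ r2c6=5.
Step 4. [r2c4∈{2,3}] in row 2, 3 fits only at r2c4 ⇒ r2c4=3.
Step 5. [r3c4∈{5}] nothing but 5 survives at r3c4 ⇒ r3c4=5.
Step 6. [r4c1∈{4}] nothing but 4 survives at r4c1 ⇒ r4c1=4.
Step 7. [r6c1∈{1}] r6c1's peers cover all but 1, so r6c1=1.
Step 8. [r3c3∈{1}] r3c3's peers cover all but 1. So r3c3=1.
Step 9. [r5c5∈{4}] r5c5 has the single candidate 4 ⇒ r5c5=4.
Step 10. [r2c5∈{2}] r2c5 has the single candidate 2. So r2c5=2.
Step 11. [r3c2∈{6}] r3c2's peers cover all but 6 ⇒ r3c2=6.
Step 12. [r2c3∈{4}] r2c3 is down to just 4, so r2c3=4.
Step 13. [r5c1∈{5}] r5c1's peers cover all but 5, so r5c1=5.
Step 14. [r1c6∈{1}] r1c6 has the single candidate 1, so r1c6=1.
Step 15. [r4c2∈{3}] nothing but 3 survives at r4c2. So r4c2=3.
Step 16. [r6c4∈{2}] r6c4 has the single candidate 2, so r6c4=2.
Step 17. [r1c5∈{6}] r1c5 has the single candidate 6 ⇒ r1c5=6.
Step 18. [r5c3∈{3}] only 3 remains possible at r5c3 ⇒ r5c3=3.
Step 19. [r1c2∈{5}] r1c2 has the single candidate 5. So r1c2=5.

Answer: 3 5 2 4 6 1 / 6 1 4 3 2 5 / 2 6 1 5 3 4 / 4 3 5 6 1 2 / 5 2 3 1 4 6 / 1 4 6 2 5 3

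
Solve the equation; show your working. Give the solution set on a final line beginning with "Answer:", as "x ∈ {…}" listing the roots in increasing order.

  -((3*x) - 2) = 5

Step 1. [-((3*x) - 2) = 5] leading − — multiply by −1. So neg: (3*x) - 2 = -5.
Step 2. [(3*x) - 2 = -5] add 2: x sits inside (… - 2) ⇒ sub: 3*x = -3.
Step 3. [3*x = -3] 3·(inner) — divide through by 3, so div: x = -1.

Answer: x ∈ {-1}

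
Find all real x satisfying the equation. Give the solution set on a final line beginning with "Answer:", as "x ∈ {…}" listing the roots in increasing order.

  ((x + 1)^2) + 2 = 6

Step 1. [((x + 1)^2) + 2 = 6] subtract 2: x sits inside (… + 2), so sub: (x + 1)^2 = 4.
Step 2. [(x + 1)^2 = 4] √ both sides: 4 ≥ 0 gives two branches ⇒ sqrt: x + 1 = 2 or -2.
Step 3. [x + 1 = 2 or -2] the outer +1 inverts by subtracting 1, so sub: x = 1 or -3.

Answer: x ∈ {-3, 1}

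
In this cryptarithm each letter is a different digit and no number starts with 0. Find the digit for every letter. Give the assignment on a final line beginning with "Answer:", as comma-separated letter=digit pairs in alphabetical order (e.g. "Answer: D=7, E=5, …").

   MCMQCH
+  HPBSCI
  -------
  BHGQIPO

Step 1. [col 1: H + I ≡ O (mod 10)] no forcing yet in column 1 (carry-in 0); O=7 is free and consistent — try it ⇒ O=7.
Step 2. [col 1: H + I ≡ O (mod 10)] no forcing yet in column 1 (carry-in 0); H=4 is free and consistent — try it ⇒ H=4.
Step 3. [col 1: H + I ≡ O (mod 10)] column 1: given H=4, O=7, carry-in 0, and digits 4,7 already taken and all letters distinct, H+I≡O (mod 10) forces I=3 ⇒ I=3.
Step 4. [col 2: C + C ≡ P (mod 10)] several values work for C in column 2 (C + C ≡ P (mod 10), carry-in 0); try C=8, so C=8.
Step 5. [B] B is the leading digit of a 7-digit sum of two 6-digit numbers; the final carry is exactly 1, so B=1.
Step 6. [col 2: C + C ≡ P (mod 10)] in column 2 we have C+C≡P with carry-in 0; given C=8 and digits 1,3,4,7,8 already taken and all letters distinct, that pins P to 6, so P=6.
Step 7. [col 3: Q + S ≡ I (mod 10)] several values work for S in column 3 (Q + S ≡ I (mod 10), carry-in 1); try S=2. So S=2.
Step 8. [col 3: Q + S ≡ I (mod 10)] column 3: given S=2, I=3, carry-in 1, and digits 1,2,3,4,6,7,8 already taken and all letters distinct, Q+S≡I (mod 10) forces Q=0. So Q=0.
Step 9. [col 4: M + B ≡ Q (mod 10)] in column 4 we have M+B≡Q with carry-in 0; given B=1, Q=0 and digits 0,1,2,3,4,6,7,8 already taken and all letters distinct, that pins M to 9, so M=9.
Step 10. [col 5: C + P ≡ G (mod 10)] in column 5 we have C+P≡G with carry-in 1; given C=8, P=6 and digits 0,1,2,3,4,6,7,8,9 already taken and all letters distinct, that pins G to 5 ⇒ G=5.

Answer: B=1, C=8, G=5, H=4, I=3, M=9, O=7, P=6, Q=0, S=2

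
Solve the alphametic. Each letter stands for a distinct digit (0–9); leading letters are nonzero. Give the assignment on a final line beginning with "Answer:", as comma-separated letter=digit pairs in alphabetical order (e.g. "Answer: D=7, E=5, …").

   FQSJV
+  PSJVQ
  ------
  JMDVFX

Step 1. [J] the sum has 6 digits but both addends have 5; that extra leading digit J is the final carry, namely 1. So J=1.
Step 2. [col 1: V + Q ≡ X (mod 10)] Q=5 is one option consistent with column 1 (V + Q ≡ X (mod 10), carry-in 0) — take it. So Q=5.
Step 3. [col 1: V + Q ≡ X (mod 10)] no forcing yet in column 1 (carry-in 0); V=3 is free and consistent — try it. So V=3.
Step 4. [col 1: V + Q ≡ X (mod 10)] in column 1 we have V+Q≡X with carry-in 0; given V=3, Q=5 and digits 1,3,5 already taken and all letters distinct, that pins X to 8, so X=8.
Step 5. [col 2: J + V ≡ F (mod 10)] from column 2 (J=1, V=3, carry-in 0, digits 1,3,5,8 already taken and all letters distinct): F must equal 4. So F=4.
Step 6. [col 3: S + J ≡ V (mod 10)] from column 3 (J=1, V=3, carry-in 0, digits 1,3,4,5,8 already taken and all letters distinct): S must equal 2. So S=2.
Step 7. [col 4: Q + S ≡ D (mod 10)] in column 4 we have Q+S≡D with carry-in 0; given Q=5, S=2 and digits 1,2,3,4,5,8 already taken and all letters distinct, that pins D to 7 ⇒ D=7.
Step 8. [col 5: F + P ≡ M (mod 10)] column 5 reads F+P+carry(0)=M with F=4; with digits 1,2,3,4,5,7,8 already taken and all letters distinct, the only value for M is 0 ⇒ M=0.
Step 9. [col 5: F + P ≡ M (mod 10)] column 5 reads F+P+carry(0)=M with F=4, M=0; with digits 0,1,2,3,4,5,7,8 already taken and all letters distinct, the only value for P is 6, so P=6.

Answer: D=7, F=4, J=1, M=0, P=6, Q=5, S=2, V=3, X=8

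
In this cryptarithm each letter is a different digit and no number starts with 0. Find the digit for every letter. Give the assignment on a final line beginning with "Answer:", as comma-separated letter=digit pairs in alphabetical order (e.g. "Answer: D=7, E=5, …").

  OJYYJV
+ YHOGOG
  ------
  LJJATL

Step 1. [col 1: V + G ≡ L (mod 10)] column 1 (V + G ≡ L (mod 10), carry-in 0) doesn't pin V yet; pick V=7 and continue. So V=7.
Step 2. [col 1: V + G ≡ L (mod 10)] G=8 is one option consistent with column 1 (V + G ≡ L (mod 10), carry-in 0) — take it. So G=8.
Step 3. [col 1: V + G ≡ L (mod 10)] column 1 reads V+G+carry(0)=L with V=7, G=8; with digits 7,8 already taken and all letters distinct, the only value for L is 5, so L=5.
Step 4. [col 2: J + O ≡ T (mod 10)] several values work for T in column 2 (J + O ≡ T (mod 10), carry-in 1); try T=9. So T=9.
Step 5. [col 2: J + O ≡ T (mod 10)] column 2 (J + O ≡ T (mod 10), carry-in 1) doesn't pin O yet; pick O=2 and continue. So O=2.
Step 6. [col 2: J + O ≡ T (mod 10)] column 2: given O=2, T=9, carry-in 1, and digits 2,5,7,8,9 already taken and all letters distinct, J+O≡T (mod 10) forces J=6, so J=6.
Step 7. [col 3: Y + G ≡ A (mod 10)] column 3: given G=8, carry-in 0, and digits 2,5,6,7,8,9 already taken and all letters distinct, Y+G≡A (mod 10) forces A=1, so A=1.
Step 8. [col 3: Y + G ≡ A (mod 10)] column 3 reads Y+G+carry(0)=A with G=8, A=1; with digits 1,2,5,6,7,8,9 already taken and all letters distinct, the only value for Y is 3, so Y=3.
Step 9. [col 5: J + H ≡ J (mod 10)] column 5: given J=6, carry-in 0, and digits 1,2,3,5,6,7,8,9 already taken and all letters distinct, J+H≡J (mod 10) forces H=0 ⇒ H=0.

Answer: A=1, G=8, H=0, J=6, L=5, O=2, T=9, V=7, Y=3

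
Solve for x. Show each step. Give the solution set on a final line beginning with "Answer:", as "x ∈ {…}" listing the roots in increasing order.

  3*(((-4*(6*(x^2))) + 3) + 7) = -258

Step 1. [3*(((-4*(6*(x^2))) + 3) + 7) = -258] LHS = 3·(…); ÷3 both sides, so div: ((-4*(6*(x^2))) + 3) + 7 = -86.
Step 2. [((-4*(6*(x^2))) + 3) + 7 = -86] +7 is outermost — subtract 7 both sides. So sub: (-4*(6*(x^2))) + 3 = -93.
Step 3. [(-4*(6*(x^2))) + 3 = -93] +3 is outermost — subtract 3 both sides ⇒ sub: -4*(6*(x^2)) = -96.
Step 4. [-4*(6*(x^2)) = -96] -4 out front; divide by -4. So div: 6*(x^2) = 24.
Step 5. [6*(x^2) = 24] divide by the outer 6 ⇒ div: x^2 = 4.
Step 6. [x^2 = 4] √ both sides: 4 ≥ 0 gives two branches ⇒ sqrt: x = 2 or -2.

Answer: x ∈ {-2, 2}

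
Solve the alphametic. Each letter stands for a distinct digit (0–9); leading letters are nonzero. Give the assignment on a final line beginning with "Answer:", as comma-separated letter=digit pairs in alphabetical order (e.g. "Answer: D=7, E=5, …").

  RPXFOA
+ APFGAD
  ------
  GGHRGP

Step 1. [col 1: A + D ≡ P (mod 10)] several values work for A in column 1 (A + D ≡ P (mod 10), carry-in 0); try A=1. So A=1.
Step 2. [col 1: A + D ≡ P (mod 10)] no forcing yet in column 1 (carry-in 0); P=7 is free and consistent — try it, so P=7.
Step 3. [col 1: A + D ≡ P (mod 10)] column 1 reads A+D+carry(0)=P with A=1, P=7; with digits 1,7 already taken and all letters distinct, the only value for D is 6. So D=6.
Step 4. [col 2: O + A ≡ G (mod 10)] column 2 (O + A ≡ G (mod 10), carry-in 0) doesn't pin O yet; pick O=3 and continue ⇒ O=3.
Step 5. [col 2: O + A ≡ G (mod 10)] from column 2 (O=3, A=1, carry-in 0, digits 1,3,6,7 already taken and all letters distinct): G must equal 4. So G=4.
Step 6. [col 3: F + G ≡ R (mod 10)] several values work for R in column 3 (F + G ≡ R (mod 10), carry-in 0); try R=2, so R=2.
Step 7. [col 3: F + G ≡ R (mod 10)] in column 3 we have F+G≡R with carry-in 0; given G=4, R=2 and digits 1,2,3,4,6,7 already taken and all letters distinct, that pins F to 8 ⇒ F=8.
Step 8. [col 4: X + F ≡ H (mod 10)] column 4: given F=8, carry-in 1, and digits 1,2,3,4,6,7,8 already taken and all letters distinct, X+F≡H (mod 10) forces H=9. So H=9.
Step 9. [col 4: X + F ≡ H (mod 10)] column 4: given F=8, H=9, carry-in 1, and digits 1,2,3,4,6,7,8,9 already taken and all letters distinct, X+F≡H (mod 10) forces X=0, so X=0.

Answer: A=1, D=6, F=8, G=4, H=9, O=3, P=7, R=2, X=0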